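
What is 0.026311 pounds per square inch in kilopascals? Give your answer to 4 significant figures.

0.1814 kPa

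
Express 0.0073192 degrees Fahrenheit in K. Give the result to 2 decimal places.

K = (°F + 459.67) × 5/9.
Applying the formula gives 255.38 K.

255.38 kelvins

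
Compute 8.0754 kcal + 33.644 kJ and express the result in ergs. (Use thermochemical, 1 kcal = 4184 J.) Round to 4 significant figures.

8.0754 kcal = 3.37875 × 10^11 erg and 33.644 kJ = 3.36440 × 10^11 erg.
3.37875 × 10^11 + 3.36440 × 10^11 ≈ 6.743 × 10^11 erg.

6.743 × 10^11 ergs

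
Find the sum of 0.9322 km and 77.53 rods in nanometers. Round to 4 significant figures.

0.9322 km = 9.32200e+11 nm and 77.53 rod = 3.89914e+11 nm.
9.32200e+11 + 3.89914e+11 ≈ 1.322e+12 nm.

1.322e+12 nm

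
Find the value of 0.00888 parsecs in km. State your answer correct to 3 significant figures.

2.74 × 10^11 kilometers

1 pc = 3.08568 × 10^13 km.
Then 0.00888 × 3.08568 × 10^13 ≈ 2.74 × 10^11 km.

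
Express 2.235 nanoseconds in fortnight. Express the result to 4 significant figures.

1 nanosecond = 8.26720e-16 fortnight.
Thus 2.235 × 8.26720e-16 ≈ 1.848e-15 fortnight.

1.848e-15 fortnight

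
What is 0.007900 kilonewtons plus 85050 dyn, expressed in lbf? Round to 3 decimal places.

0.007900 kN = 1.77599 lbf and 85050 dyn = 0.191200 lbf.
1.77599 + 0.191200 ≈ 1.967 lbf.

1.967 pounds-force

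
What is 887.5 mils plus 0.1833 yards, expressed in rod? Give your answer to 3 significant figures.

887.5 mil = 0.00448232 rod and 0.1833 yd = 0.0333273 rod.
0.00448232 + 0.0333273 ≈ 0.0378 rod.

0.0378 rods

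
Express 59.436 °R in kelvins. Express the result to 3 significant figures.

33.0 kelvins

°R = K × 9/5.
Applying the formula gives 33.0 K.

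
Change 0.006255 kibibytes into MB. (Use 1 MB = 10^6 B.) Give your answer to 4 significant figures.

6.405e-6 MB

1 KiB = 0.00102400 megabytes.
0.006255 × 0.00102400 ≈ 6.405e-6 MB.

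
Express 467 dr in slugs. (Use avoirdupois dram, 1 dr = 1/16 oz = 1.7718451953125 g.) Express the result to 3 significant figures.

1 dram = 0.000121410 slugs.
Then 467 × 0.000121410 ≈ 0.0567 slug.

0.0567 slug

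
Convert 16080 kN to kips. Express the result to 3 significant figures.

1 kN = 0.224809 kip.
Then 16080 × 0.224809 ≈ 3610 kip.

3610 kip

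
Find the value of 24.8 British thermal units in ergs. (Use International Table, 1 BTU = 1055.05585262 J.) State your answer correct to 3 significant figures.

1 BTU = 1.05506 × 10^10 erg.
Thus 24.8 × 1.05506 × 10^10 ≈ 2.62 × 10^11 erg.

2.62 × 10^11 erg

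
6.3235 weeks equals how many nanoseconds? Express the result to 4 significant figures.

3.824e+15 nanoseconds

1 wk = 6.04800e+14 nanoseconds.
So 6.3235 × 6.04800e+14 ≈ 3.824e+15 ns.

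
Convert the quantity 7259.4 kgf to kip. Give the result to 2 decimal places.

16.00 kips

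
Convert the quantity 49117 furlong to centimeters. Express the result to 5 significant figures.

1 furlong = 20116.8 centimeters.
49117 × 20116.8 ≈ 9.8808e+8 cm.

9.8808e+8 cm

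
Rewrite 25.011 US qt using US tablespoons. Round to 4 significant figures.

1601 US tablespoons

1 US qt = 64.0000 US tbsp.
Then 25.011 × 64.0000 ≈ 1601 US tbsp.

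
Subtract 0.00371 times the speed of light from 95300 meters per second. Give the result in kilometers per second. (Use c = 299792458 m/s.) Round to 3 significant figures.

95300 m/s = 95.3000 km/s and 0.00371 c = 1112.23 km/s.
95.3000 − 1112.23 ≈ -1020 km/s.

-1020 kilometers per second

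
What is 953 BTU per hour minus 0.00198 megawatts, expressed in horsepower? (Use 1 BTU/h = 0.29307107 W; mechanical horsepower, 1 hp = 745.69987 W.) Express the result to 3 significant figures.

953 BTU/h = 0.374543 hp and 0.00198 MW = 2.65522 hp.
0.374543 − 2.65522 ≈ -2.28 hp.

-2.28 horsepower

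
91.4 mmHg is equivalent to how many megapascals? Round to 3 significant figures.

0.0122 MPa

1 mmHg = 0.000133322 MPa.
So 91.4 × 0.000133322 ≈ 0.0122 MPa.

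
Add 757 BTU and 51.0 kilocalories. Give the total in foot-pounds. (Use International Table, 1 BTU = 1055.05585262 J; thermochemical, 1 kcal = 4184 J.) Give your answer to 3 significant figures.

757 BTU = 589074 ft·lbf and 51.0 kcal = 157384 ft·lbf.
589074 + 157384 ≈ 746000 ft·lbf.

746000 ft·lbf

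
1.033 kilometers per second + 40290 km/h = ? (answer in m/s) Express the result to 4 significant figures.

1.033 km/s = 1033.00 m/s and 40290 km/h = 11191.7 m/s.
1033.00 + 11191.7 ≈ 12220 m/s.

12220 m/s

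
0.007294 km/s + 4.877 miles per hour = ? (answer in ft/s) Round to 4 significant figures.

31.08 ft/s

0.007294 km/s = 23.9304 ft/s and 4.877 mph = 7.15293 ft/s.
23.9304 + 7.15293 ≈ 31.08 ft/s.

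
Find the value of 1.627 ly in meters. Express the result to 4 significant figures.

1.539e+16 meters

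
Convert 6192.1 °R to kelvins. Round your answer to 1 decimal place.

°R = K × 9/5.
Applying the formula gives 3440.1 K.

3440.1 K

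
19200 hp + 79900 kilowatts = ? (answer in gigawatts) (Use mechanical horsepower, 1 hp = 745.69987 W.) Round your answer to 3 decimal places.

19200 hp = 0.0143174 GW and 79900 kW = 0.0799000 GW.
0.0143174 + 0.0799000 ≈ 0.094 GW.

0.094 gigawatts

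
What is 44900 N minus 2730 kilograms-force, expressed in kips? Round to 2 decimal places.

4.08 kip

44900 N = 10.0939 kip and 2730 kgf = 6.01862 kip.
10.0939 − 6.01862 ≈ 4.08 kip.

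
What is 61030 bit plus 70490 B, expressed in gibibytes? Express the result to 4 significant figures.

7.275 × 10^-5 gibibytes

61030 bit = 7.10483 × 10^-6 GiB and 70490 B = 6.56489 × 10^-5 GiB.
7.10483 × 10^-6 + 6.56489 × 10^-5 ≈ 7.275 × 10^-5 GiB.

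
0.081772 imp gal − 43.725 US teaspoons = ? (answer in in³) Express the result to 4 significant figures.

0.081772 imp gal = 22.6851 in³ and 43.725 US tsp = 13.1517 in³.
22.6851 − 13.1517 ≈ 9.533 in³.

9.533 in³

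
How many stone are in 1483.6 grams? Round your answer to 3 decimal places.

0.234 st

1 g = 0.000157473 st.
1483.6 × 0.000157473 ≈ 0.234 st.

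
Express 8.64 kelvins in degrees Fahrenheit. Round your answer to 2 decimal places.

K = (°F + 459.67) × 5/9.
Applying the formula gives -444.12 °F.

-444.12 degrees Fahrenheit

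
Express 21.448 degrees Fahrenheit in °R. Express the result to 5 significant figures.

481.12 degrees Rankine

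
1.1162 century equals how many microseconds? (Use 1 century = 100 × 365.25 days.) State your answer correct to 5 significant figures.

1 century = 3.15576e+15 μs.
Thus 1.1162 × 3.15576e+15 ≈ 3.5225e+15 μs.

3.5225e+15 μs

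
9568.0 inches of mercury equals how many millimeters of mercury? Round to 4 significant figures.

243000 mmHg

1 inch of mercury = 25.4000 mmHg.
So 9568.0 × 25.4000 ≈ 243000 mmHg.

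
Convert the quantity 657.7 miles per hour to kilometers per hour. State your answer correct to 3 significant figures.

1060 km/h

1 mile per hour = 1.60934 kilometers per hour.
657.7 × 1.60934 ≈ 1060 km/h.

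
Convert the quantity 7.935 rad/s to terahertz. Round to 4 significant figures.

1 rad/s = 1.59155e-13 THz.
Thus 7.935 × 1.59155e-13 ≈ 1.263e-12 THz.

1.263e-12 THz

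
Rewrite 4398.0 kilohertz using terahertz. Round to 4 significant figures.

1 kHz = 1.00000e-9 terahertz.
Thus 4398.0 × 1.00000e-9 ≈ 4.398e-6 THz.

4.398e-6 THz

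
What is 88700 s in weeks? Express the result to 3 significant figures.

0.147 wk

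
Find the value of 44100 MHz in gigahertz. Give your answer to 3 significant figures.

1 MHz = 0.00100000 GHz.
So 44100 × 0.00100000 ≈ 44.1 GHz.

44.1 gigahertz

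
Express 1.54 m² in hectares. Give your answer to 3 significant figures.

0.000154 hectares

1 m² = 0.000100000 hectares.
So 1.54 × 0.000100000 ≈ 0.000154 ha.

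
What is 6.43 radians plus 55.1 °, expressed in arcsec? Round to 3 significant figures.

6.43 rad = 1.32628e+6 arcsec and 55.1 ° = 198360 arcsec.
1.32628e+6 + 198360 ≈ 1.52e+6 arcsec.

1.52e+6 arcseconds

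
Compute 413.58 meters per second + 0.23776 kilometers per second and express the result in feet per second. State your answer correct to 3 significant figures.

413.58 m/s = 1356.89 ft/s and 0.23776 km/s = 780.052 ft/s.
1356.89 + 780.052 ≈ 2140 ft/s.

2140 ft/s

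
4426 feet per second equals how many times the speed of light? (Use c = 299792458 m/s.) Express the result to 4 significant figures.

4.500 × 10^-6 times the speed of light

1 foot per second = 1.01670 × 10^-9 c.
4426 × 1.01670 × 10^-9 ≈ 4.500 × 10^-6 c.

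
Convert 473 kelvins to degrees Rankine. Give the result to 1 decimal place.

°R = K × 9/5.
Applying the formula gives 851.4 °R.

851.4 degrees Rankine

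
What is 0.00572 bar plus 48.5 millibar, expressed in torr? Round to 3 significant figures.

40.7 torr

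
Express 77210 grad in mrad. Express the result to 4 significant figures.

1 grad = 15.7080 mrad.
Then 77210 × 15.7080 ≈ 1.213 × 10^6 mrad.

1.213 × 10^6 mrad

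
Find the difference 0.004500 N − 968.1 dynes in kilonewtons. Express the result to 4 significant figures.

-5.181 × 10^-6 kN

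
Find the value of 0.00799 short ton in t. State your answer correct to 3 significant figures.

1 short ton = 0.907185 t.
Thus 0.00799 × 0.907185 ≈ 0.00725 t.

0.00725 t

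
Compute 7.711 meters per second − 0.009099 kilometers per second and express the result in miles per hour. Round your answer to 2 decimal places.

7.711 m/s = 17.2490 mph and 0.009099 km/s = 20.3539 mph.
17.2490 − 20.3539 ≈ -3.10 mph.

-3.10 mph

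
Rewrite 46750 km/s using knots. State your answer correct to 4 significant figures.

9.087 × 10^7 knots

1 kilometer per second = 1943.84 kn.
Then 46750 × 1943.84 ≈ 9.087 × 10^7 kn.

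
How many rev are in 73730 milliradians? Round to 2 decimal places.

11.73 rev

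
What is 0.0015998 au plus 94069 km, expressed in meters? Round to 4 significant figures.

3.334 × 10^8 meters

0.0015998 au = 2.39327 × 10^8 m and 94069 km = 9.40690 × 10^7 m.
2.39327 × 10^8 + 9.40690 × 10^7 ≈ 3.334 × 10^8 m.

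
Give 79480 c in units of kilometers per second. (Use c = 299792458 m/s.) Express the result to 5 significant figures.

2.3828e+10 km/s

1 c = 299792.5 km/s.
So 79480 × 299792.5 ≈ 2.3828e+10 km/s.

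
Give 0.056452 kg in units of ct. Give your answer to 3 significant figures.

282 ct

1 kilogram = 5000.00 ct.
Then 0.056452 × 5000.00 ≈ 282 ct.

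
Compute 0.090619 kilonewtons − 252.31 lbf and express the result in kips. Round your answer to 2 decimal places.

0.090619 kN = 0.0203720 kip and 252.31 lbf = 0.252310 kip.
0.0203720 − 0.252310 ≈ -0.23 kip.

-0.23 kips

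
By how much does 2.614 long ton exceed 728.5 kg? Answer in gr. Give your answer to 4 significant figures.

2.975e+7 gr

2.614 long ton = 4.098752e+7 gr and 728.5 kg = 1.124247e+7 gr.
4.098752e+7 − 1.124247e+7 ≈ 2.975e+7 gr.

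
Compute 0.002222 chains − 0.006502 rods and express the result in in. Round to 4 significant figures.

0.002222 chain = 1.75982 in and 0.006502 rod = 1.28740 in.
1.75982 − 1.28740 ≈ 0.4724 in.

0.4724 inches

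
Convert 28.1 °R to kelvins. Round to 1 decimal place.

15.6 K

°R = K × 9/5.
Applying the formula gives 15.6 K.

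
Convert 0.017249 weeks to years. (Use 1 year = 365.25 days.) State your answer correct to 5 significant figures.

1 week = 0.0191650 yr.
0.017249 × 0.0191650 ≈ 0.00033058 yr.

0.00033058 yr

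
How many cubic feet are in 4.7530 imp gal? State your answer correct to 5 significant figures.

0.76306 cubic feet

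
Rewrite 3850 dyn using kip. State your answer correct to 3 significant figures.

8.66e-6 kip

1 dyn = 2.24809e-9 kip.
So 3850 × 2.24809e-9 ≈ 8.66e-6 kip.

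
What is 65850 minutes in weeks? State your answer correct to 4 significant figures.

6.533 wk

1 minute = 9.92063e-5 weeks.
Thus 65850 × 9.92063e-5 ≈ 6.533 wk.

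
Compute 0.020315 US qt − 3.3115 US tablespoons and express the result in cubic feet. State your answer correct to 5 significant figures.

-0.0010503 cubic feet

0.020315 US qt = 0.000678930 ft³ and 3.3115 US tbsp = 0.00172923 ft³.
0.000678930 − 0.00172923 ≈ -0.0010503 ft³.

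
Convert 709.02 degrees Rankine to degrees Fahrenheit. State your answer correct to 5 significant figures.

249.35 °F

°R = °F + 459.67.
Applying the formula gives 249.35 °F.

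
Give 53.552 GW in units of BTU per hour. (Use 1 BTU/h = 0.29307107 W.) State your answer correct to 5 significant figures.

1.8273e+11 BTU/h

1 GW = 3.41214e+9 BTU per hour.
Then 53.552 × 3.41214e+9 ≈ 1.8273e+11 BTU/h.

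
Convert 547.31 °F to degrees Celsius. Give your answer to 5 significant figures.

286.28 degrees Celsius

°F = °C × 9/5 + 32.
Applying the formula gives 286.28 °C.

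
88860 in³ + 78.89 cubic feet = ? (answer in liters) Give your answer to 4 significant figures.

88860 in³ = 1456.15 L and 78.89 ft³ = 2233.92 L.
1456.15 + 2233.92 ≈ 3690 L.

3690 liters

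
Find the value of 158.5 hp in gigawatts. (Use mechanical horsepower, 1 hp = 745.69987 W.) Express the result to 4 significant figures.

0.0001182 gigawatts

1 hp = 7.45700e-7 gigawatts.
Thus 158.5 × 7.45700e-7 ≈ 0.0001182 GW.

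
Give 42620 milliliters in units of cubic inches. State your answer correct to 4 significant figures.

1 milliliter = 0.0610237 in³.
So 42620 × 0.0610237 ≈ 2601 in³.

2601 in³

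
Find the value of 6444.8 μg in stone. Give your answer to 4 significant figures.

1.015e-6 st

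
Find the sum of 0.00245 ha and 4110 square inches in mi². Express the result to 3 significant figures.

1.05e-5 square miles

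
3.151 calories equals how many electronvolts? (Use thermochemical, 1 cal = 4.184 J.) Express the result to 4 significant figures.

8.229 × 10^19 eV

1 calorie = 2.61145 × 10^19 eV.
3.151 × 2.61145 × 10^19 ≈ 8.229 × 10^19 eV.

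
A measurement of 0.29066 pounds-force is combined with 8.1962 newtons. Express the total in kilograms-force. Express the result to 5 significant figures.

0.96762 kilograms-force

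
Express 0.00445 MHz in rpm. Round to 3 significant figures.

1 MHz = 6.00000 × 10^7 rpm.
Thus 0.00445 × 6.00000 × 10^7 ≈ 267000 rpm.

267000 rpm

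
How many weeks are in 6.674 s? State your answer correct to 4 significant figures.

1.104e-5 weeks

1 s = 1.65344e-6 wk.
6.674 × 1.65344e-6 ≈ 1.104e-5 wk.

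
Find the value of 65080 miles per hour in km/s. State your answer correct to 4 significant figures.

29.09 km/s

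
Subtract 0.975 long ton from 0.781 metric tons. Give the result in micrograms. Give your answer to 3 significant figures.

0.781 t = 7.81000 × 10^11 μg and 0.975 long ton = 9.90646 × 10^11 μg.
7.81000 × 10^11 − 9.90646 × 10^11 ≈ -2.10 × 10^11 μg.

-2.10 × 10^11 μg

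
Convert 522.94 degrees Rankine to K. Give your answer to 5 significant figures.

290.52 kelvins

°R = K × 9/5.
Applying the formula gives 290.52 K.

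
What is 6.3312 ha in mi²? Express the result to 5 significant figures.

1 hectare = 0.00386102 square miles.
6.3312 × 0.00386102 ≈ 0.024445 mi².

0.024445 square miles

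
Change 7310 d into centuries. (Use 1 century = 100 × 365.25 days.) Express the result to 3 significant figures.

1 d = 2.73785 × 10^-5 centuries.
7310 × 2.73785 × 10^-5 ≈ 0.200 century.

0.200 centuries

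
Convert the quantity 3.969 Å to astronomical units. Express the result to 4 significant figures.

2.653 × 10^-21 au

1 Å = 6.68459 × 10^-22 au.
Then 3.969 × 6.68459 × 10^-22 ≈ 2.653 × 10^-21 au.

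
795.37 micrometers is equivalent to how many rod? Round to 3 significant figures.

0.000158 rods

1 micrometer = 1.98839e-7 rods.
Then 795.37 × 1.98839e-7 ≈ 0.000158 rod.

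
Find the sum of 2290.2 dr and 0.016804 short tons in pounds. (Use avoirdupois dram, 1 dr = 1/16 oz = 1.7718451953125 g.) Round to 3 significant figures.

42.6 pounds

2290.2 dr = 8.94609 lb and 0.016804 short ton = 33.6080 lb.
8.94609 + 33.6080 ≈ 42.6 lb.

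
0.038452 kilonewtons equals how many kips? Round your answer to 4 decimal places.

0.0086 kip

1 kilonewton = 0.224809 kip.
So 0.038452 × 0.224809 ≈ 0.0086 kip.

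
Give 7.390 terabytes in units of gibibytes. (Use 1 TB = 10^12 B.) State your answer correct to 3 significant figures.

6880 GiB

1 terabyte = 931.323 gibibytes.
Then 7.390 × 931.323 ≈ 6880 GiB.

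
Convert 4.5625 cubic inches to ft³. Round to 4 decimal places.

0.0026 ft³

1 cubic inch = 0.000578704 cubic feet.
So 4.5625 × 0.000578704 ≈ 0.0026 ft³.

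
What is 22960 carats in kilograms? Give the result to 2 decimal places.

4.59 kg

1 carat = 0.000200000 kg.
Thus 22960 × 0.000200000 ≈ 4.59 kg.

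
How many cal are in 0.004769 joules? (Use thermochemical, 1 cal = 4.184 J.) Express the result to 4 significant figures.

0.001140 cal

1 joule = 0.239006 calories.
So 0.004769 × 0.239006 ≈ 0.001140 cal.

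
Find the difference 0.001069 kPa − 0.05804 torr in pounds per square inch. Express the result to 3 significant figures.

-0.000967 psi

0.001069 kPa = 0.000155045 psi and 0.05804 torr = 0.00112231 psi.
0.000155045 − 0.00112231 ≈ -0.000967 psi.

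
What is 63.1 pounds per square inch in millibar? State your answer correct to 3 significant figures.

4350 millibar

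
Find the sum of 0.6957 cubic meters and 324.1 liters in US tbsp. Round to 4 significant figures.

68970 US tbsp

0.6957 m³ = 47048.8 US tbsp and 324.1 L = 21918.2 US tbsp.
47048.8 + 21918.2 ≈ 68970 US tbsp.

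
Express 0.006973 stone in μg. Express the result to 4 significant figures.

1 stone = 6.35029 × 10^9 μg.
Then 0.006973 × 6.35029 × 10^9 ≈ 4.428 × 10^7 μg.

4.428 × 10^7 μg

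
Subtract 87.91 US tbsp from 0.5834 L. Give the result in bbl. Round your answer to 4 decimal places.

-0.0045 oil barrels

0.5834 L = 0.00366948 bbl and 87.91 US tbsp = 0.00817615 bbl.
0.00366948 − 0.00817615 ≈ -0.0045 bbl.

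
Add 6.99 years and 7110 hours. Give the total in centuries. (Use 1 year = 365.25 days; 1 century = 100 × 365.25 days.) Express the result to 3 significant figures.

0.0780 century

6.99 yr = 0.0699000 century and 7110 h = 0.00811088 century.
0.0699000 + 0.00811088 ≈ 0.0780 century.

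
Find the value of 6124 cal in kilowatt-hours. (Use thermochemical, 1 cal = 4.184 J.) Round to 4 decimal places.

0.0071 kilowatt-hours

1 cal = 1.16222e-6 kilowatt-hours.
So 6124 × 1.16222e-6 ≈ 0.0071 kWh.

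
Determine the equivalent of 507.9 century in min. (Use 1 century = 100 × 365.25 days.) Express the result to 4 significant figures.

2.671 × 10^10 minutes

1 century = 5.25960 × 10^7 minutes.
Thus 507.9 × 5.25960 × 10^7 ≈ 2.671 × 10^10 min.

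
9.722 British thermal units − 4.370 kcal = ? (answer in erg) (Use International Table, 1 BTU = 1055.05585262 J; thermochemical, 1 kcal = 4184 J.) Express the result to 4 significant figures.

9.722 BTU = 1.02573e+11 erg and 4.370 kcal = 1.82841e+11 erg.
1.02573e+11 − 1.82841e+11 ≈ -8.027e+10 erg.

-8.027e+10 ergs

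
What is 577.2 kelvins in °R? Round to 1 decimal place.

1039.0 °R

°R = K × 9/5.
Applying the formula gives 1039.0 °R.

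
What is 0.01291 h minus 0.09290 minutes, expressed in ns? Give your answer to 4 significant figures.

4.090 × 10^10 ns

0.01291 h = 4.64760 × 10^10 ns and 0.09290 min = 5.57400 × 10^9 ns.
4.64760 × 10^10 − 5.57400 × 10^9 ≈ 4.090 × 10^10 ns.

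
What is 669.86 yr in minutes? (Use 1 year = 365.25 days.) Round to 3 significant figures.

3.52e+8 minutes

1 yr = 525960 min.
Thus 669.86 × 525960 ≈ 3.52e+8 min.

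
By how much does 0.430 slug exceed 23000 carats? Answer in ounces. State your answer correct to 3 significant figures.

59.1 ounces

0.430 slug = 221.357 oz and 23000 ct = 162.260 oz.
221.357 − 162.260 ≈ 59.1 oz.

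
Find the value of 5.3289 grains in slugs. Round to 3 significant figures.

2.37e-5 slug

1 grain = 4.44014e-6 slug.
Then 5.3289 × 4.44014e-6 ≈ 2.37e-5 slug.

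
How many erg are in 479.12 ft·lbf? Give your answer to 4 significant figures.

6.496e+9 ergs

1 foot-pound = 1.35582e+7 ergs.
So 479.12 × 1.35582e+7 ≈ 6.496e+9 erg.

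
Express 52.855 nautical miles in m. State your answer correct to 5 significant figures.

1 nmi = 1852.00 meters.
So 52.855 × 1852.00 ≈ 97887 m.

97887 meters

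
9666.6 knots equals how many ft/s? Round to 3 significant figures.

1 knot = 1.68781 ft/s.
9666.6 × 1.68781 ≈ 16300 ft/s.

16300 feet per second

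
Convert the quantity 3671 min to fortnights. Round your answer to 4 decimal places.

1 min = 4.96032 × 10^-5 fortnight.
3671 × 4.96032 × 10^-5 ≈ 0.1821 fortnight.

0.1821 fortnights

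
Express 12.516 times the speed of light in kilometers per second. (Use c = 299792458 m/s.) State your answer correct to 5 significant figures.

3.7522e+6 km/s

1 c = 299792 km/s.
So 12.516 × 299792 ≈ 3.7522e+6 km/s.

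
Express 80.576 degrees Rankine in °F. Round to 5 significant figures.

-379.09 °F

°R = °F + 459.67.
Applying the formula gives -379.09 °F.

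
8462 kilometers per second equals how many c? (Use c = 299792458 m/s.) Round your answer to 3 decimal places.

0.028 c

1 km/s = 3.33564e-6 c.
So 8462 × 3.33564e-6 ≈ 0.028 c.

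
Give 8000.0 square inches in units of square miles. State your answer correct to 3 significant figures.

1 in² = 2.49098e-10 mi².
Then 8000.0 × 2.49098e-10 ≈ 1.99e-6 mi².

1.99e-6 mi²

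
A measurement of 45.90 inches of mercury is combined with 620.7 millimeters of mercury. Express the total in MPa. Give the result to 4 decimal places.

45.90 inHg = 0.155435 MPa and 620.7 mmHg = 0.0827532 MPa.
0.155435 + 0.0827532 ≈ 0.2382 MPa.

0.2382 MPa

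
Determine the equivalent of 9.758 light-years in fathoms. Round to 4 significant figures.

1 ly = 5.17319e+15 fathoms.
So 9.758 × 5.17319e+15 ≈ 5.048e+16 fathom.

5.048e+16 fathoms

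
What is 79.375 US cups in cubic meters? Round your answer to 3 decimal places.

0.019 m³

1 US cup = 0.000236588 m³.
Thus 79.375 × 0.000236588 ≈ 0.019 m³.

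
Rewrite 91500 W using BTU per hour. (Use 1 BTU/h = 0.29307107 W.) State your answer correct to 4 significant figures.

1 W = 3.41214 BTU per hour.
Thus 91500 × 3.41214 ≈ 312200 BTU/h.

312200 BTU per hour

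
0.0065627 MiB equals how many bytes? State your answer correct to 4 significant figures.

6881 B

1 mebibyte = 1048576 B.
Then 0.0065627 × 1048576 ≈ 6881 B.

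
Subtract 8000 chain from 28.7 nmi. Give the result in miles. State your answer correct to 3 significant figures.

28.7 nmi = 33.0274 mi and 8000 chain = 100.000 mi.
33.0274 − 100.000 ≈ -67.0 mi.

-67.0 miles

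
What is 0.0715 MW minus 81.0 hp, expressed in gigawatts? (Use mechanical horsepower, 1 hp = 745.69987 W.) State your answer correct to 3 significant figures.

0.0715 MW = 7.15000e-5 GW and 81.0 hp = 6.04017e-5 GW.
7.15000e-5 − 6.04017e-5 ≈ 1.11e-5 GW.

1.11e-5 gigawatts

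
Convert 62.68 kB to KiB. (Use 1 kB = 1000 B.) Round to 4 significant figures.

61.21 kibibytes

1 kilobyte = 0.9765625 KiB.
Thus 62.68 × 0.9765625 ≈ 61.21 KiB.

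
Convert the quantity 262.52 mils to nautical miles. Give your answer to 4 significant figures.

3.600e-6 nmi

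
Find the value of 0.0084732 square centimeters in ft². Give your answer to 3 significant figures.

1 square centimeter = 0.00107639 square feet.
So 0.0084732 × 0.00107639 ≈ 9.12 × 10^-6 ft².

9.12 × 10^-6 ft²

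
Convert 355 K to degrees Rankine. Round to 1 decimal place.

639.0 °R

°R = K × 9/5.
Applying the formula gives 639.0 °R.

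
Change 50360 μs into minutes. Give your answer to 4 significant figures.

1 μs = 1.66667e-8 min.
Then 50360 × 1.66667e-8 ≈ 0.0008393 min.

0.0008393 min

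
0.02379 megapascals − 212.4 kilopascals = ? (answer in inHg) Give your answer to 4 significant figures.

-55.70 inHg

0.02379 MPa = 7.02518 inHg and 212.4 kPa = 62.7217 inHg.
7.02518 − 62.7217 ≈ -55.70 inHg.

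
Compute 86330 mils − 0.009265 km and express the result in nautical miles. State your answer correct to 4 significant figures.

-0.003819 nmi

86330 mil = 0.00118401 nmi and 0.009265 km = 0.00500270 nmi.
0.00118401 − 0.00500270 ≈ -0.003819 nmi.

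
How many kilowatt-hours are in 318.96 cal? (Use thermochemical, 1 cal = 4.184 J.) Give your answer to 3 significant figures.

1 calorie = 1.16222e-6 kWh.
Then 318.96 × 1.16222e-6 ≈ 0.000371 kWh.

0.000371 kWh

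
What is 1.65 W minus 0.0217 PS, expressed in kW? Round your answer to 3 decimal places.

-0.014 kW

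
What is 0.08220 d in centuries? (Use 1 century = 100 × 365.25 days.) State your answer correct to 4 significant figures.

2.251 × 10^-6 centuries

1 d = 2.73785 × 10^-5 century.
Then 0.08220 × 2.73785 × 10^-5 ≈ 2.251 × 10^-6 century.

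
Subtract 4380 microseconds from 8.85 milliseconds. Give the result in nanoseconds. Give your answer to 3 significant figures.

8.85 ms = 8.85000e+6 ns and 4380 μs = 4.38000e+6 ns.
8.85000e+6 − 4.38000e+6 ≈ 4.47e+6 ns.

4.47e+6 ns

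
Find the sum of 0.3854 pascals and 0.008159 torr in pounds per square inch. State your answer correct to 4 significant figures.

0.3854 Pa = 5.58975e-5 psi and 0.008159 torr = 0.000157769 psi.
5.58975e-5 + 0.000157769 ≈ 0.0002137 psi.

0.0002137 psi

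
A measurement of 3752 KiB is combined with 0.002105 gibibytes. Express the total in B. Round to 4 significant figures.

6.102e+6 bytes

3752 KiB = 3.84205e+6 B and 0.002105 GiB = 2.26023e+6 B.
3.84205e+6 + 2.26023e+6 ≈ 6.102e+6 B.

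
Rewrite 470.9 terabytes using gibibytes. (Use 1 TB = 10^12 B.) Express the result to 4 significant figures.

438600 gibibytes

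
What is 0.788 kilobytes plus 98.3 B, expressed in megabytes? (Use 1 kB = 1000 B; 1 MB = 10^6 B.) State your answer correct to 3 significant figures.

0.000886 MB

0.788 kB = 0.000788000 MB and 98.3 B = 9.83000e-5 MB.
0.000788000 + 9.83000e-5 ≈ 0.000886 MB.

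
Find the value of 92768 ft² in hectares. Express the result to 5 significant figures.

1 square foot = 9.29030 × 10^-6 ha.
92768 × 9.29030 × 10^-6 ≈ 0.86184 ha.

0.86184 ha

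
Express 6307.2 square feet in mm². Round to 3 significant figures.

5.86 × 10^8 mm²

1 square foot = 92903.0 mm².
Thus 6307.2 × 92903.0 ≈ 5.86 × 10^8 mm².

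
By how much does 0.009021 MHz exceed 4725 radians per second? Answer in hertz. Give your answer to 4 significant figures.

8269 Hz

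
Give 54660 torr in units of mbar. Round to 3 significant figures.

72900 mbar

1 torr = 1.33322 mbar.
Thus 54660 × 1.33322 ≈ 72900 mbar.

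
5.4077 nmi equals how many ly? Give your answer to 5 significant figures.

1.0586 × 10^-12 ly

1 nmi = 1.95757 × 10^-13 ly.
So 5.4077 × 1.95757 × 10^-13 ≈ 1.0586 × 10^-12 ly.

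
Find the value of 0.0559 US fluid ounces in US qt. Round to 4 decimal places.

0.0017 US qt

1 US fl oz = 0.0312500 US quarts.
0.0559 × 0.0312500 ≈ 0.0017 US qt.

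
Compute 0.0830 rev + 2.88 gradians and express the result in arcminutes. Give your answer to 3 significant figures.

0.0830 rev = 1792.80 arcmin and 2.88 grad = 155.520 arcmin.
1792.80 + 155.520 ≈ 1950 arcmin.

1950 arcminutes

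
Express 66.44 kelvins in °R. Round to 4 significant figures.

°R = K × 9/5.
Applying the formula gives 119.6 °R.

119.6 degrees Rankine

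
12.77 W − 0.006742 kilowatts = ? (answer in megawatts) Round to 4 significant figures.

6.028 × 10^-6 megawatts

12.77 W = 1.27700 × 10^-5 MW and 0.006742 kW = 6.74200 × 10^-6 MW.
1.27700 × 10^-5 − 6.74200 × 10^-6 ≈ 6.028 × 10^-6 MW.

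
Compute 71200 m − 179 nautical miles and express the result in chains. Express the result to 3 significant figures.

71200 m = 3539.33 chain and 179 nmi = 16479.2 chain.
3539.33 − 16479.2 ≈ -12900 chain.

-12900 chain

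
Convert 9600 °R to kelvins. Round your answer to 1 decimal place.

5333.3 kelvins

°R = K × 9/5.
Applying the formula gives 5333.3 K.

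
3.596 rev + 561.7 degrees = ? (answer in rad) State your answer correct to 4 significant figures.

32.40 rad

3.596 rev = 22.5943 rad and 561.7 ° = 9.80351 rad.
22.5943 + 9.80351 ≈ 32.40 rad.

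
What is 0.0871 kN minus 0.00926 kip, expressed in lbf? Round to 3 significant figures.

0.0871 kN = 19.5809 lbf and 0.00926 kip = 9.26000 lbf.
19.5809 − 9.26000 ≈ 10.3 lbf.

10.3 pounds-force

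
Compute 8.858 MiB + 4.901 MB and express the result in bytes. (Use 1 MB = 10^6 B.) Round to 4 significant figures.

8.858 MiB = 9.28829 × 10^6 B and 4.901 MB = 4.90100 × 10^6 B.
9.28829 × 10^6 + 4.90100 × 10^6 ≈ 1.419 × 10^7 B.

1.419 × 10^7 bytes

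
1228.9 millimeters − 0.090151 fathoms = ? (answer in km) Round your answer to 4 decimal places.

0.0011 kilometers

1228.9 mm = 0.00122890 km and 0.090151 fathom = 0.000164868 km.
0.00122890 − 0.000164868 ≈ 0.0011 km.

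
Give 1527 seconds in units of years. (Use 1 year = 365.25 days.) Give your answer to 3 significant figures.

4.84e-5 years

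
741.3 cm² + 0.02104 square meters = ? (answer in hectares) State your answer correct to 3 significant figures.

741.3 cm² = 7.41300e-6 ha and 0.02104 m² = 2.10400e-6 ha.
7.41300e-6 + 2.10400e-6 ≈ 9.52e-6 ha.

9.52e-6 hectares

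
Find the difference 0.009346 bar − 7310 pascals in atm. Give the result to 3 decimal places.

-0.063 atm

0.009346 bar = 0.00922378 atm and 7310 Pa = 0.0721441 atm.
0.00922378 − 0.0721441 ≈ -0.063 atm.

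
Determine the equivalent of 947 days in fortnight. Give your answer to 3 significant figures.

67.6 fortnight

1 d = 0.0714286 fortnights.
Then 947 × 0.0714286 ≈ 67.6 fortnight.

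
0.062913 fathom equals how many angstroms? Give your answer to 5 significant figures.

1.1506e+9 Å

1 fathom = 1.82880e+10 Å.
So 0.062913 × 1.82880e+10 ≈ 1.1506e+9 Å.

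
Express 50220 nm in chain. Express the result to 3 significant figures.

2.50 × 10^-6 chains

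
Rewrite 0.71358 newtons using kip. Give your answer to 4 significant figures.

0.0001604 kip

1 N = 0.000224809 kips.
Then 0.71358 × 0.000224809 ≈ 0.0001604 kip.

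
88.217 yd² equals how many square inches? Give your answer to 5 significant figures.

114330 square inches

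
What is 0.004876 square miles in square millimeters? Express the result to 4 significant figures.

1 square mile = 2.58999 × 10^12 square millimeters.
0.004876 × 2.58999 × 10^12 ≈ 1.263 × 10^10 mm².

1.263 × 10^10 square millimeters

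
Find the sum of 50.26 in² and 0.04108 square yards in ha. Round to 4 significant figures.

50.26 in² = 3.24257e-6 ha and 0.04108 yd² = 3.43481e-6 ha.
3.24257e-6 + 3.43481e-6 ≈ 6.677e-6 ha.

6.677e-6 ha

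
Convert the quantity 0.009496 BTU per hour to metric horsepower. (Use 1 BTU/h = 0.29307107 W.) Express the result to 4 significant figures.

3.784 × 10^-6 PS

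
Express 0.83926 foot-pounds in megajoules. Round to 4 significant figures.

1.138 × 10^-6 MJ

1 ft·lbf = 1.35582 × 10^-6 megajoules.
Then 0.83926 × 1.35582 × 10^-6 ≈ 1.138 × 10^-6 MJ.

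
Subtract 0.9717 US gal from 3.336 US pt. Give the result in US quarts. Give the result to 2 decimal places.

-2.22 US qt

3.336 US pt = 1.66800 US qt and 0.9717 US gal = 3.88680 US qt.
1.66800 − 3.88680 ≈ -2.22 US qt.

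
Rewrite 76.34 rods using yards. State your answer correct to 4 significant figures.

1 rod = 5.50000 yd.
Thus 76.34 × 5.50000 ≈ 419.9 yd.

419.9 yd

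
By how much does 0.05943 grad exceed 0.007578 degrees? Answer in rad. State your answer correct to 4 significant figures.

0.0008013 radians

0.05943 grad = 0.000933524 rad and 0.007578 ° = 0.000132261 rad.
0.000933524 − 0.000132261 ≈ 0.0008013 rad.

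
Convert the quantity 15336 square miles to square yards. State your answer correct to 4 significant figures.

4.750 × 10^10 square yards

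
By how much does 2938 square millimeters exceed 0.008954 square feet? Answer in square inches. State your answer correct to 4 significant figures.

2938 mm² = 4.55391 in² and 0.008954 ft² = 1.28938 in².
4.55391 − 1.28938 ≈ 3.265 in².

3.265 square inches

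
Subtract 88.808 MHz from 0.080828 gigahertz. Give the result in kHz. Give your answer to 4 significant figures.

0.080828 GHz = 80828.0 kHz and 88.808 MHz = 88808.0 kHz.
80828.0 − 88808.0 ≈ -7980 kHz.

-7980 kHz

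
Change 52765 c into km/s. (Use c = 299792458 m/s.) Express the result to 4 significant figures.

1 speed of light = 299792 km/s.
52765 × 299792 ≈ 1.582e+10 km/s.

1.582e+10 km/s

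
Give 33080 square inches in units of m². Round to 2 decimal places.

21.34 m²

1 square inch = 0.000645160 m².
Thus 33080 × 0.000645160 ≈ 21.34 m².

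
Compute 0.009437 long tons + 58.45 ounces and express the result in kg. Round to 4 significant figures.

0.009437 long ton = 9.58843 kg and 58.45 oz = 1.65703 kg.
9.58843 + 1.65703 ≈ 11.25 kg.

11.25 kg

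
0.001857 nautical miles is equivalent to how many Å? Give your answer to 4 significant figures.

1 nmi = 1.85200 × 10^13 Å.
Then 0.001857 × 1.85200 × 10^13 ≈ 3.439 × 10^10 Å.

3.439 × 10^10 Å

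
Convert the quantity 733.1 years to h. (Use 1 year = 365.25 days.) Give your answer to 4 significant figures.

1 year = 8766.00 h.
Then 733.1 × 8766.00 ≈ 6.426 × 10^6 h.

6.426 × 10^6 h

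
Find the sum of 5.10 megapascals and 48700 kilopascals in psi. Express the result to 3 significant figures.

7800 psi

5.10 MPa = 739.692 psi and 48700 kPa = 7063.34 psi.
739.692 + 7063.34 ≈ 7800 psi.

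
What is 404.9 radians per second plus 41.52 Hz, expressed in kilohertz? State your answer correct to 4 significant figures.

0.1060 kHz

404.9 rad/s = 0.0644418 kHz and 41.52 Hz = 0.0415200 kHz.
0.0644418 + 0.0415200 ≈ 0.1060 kHz.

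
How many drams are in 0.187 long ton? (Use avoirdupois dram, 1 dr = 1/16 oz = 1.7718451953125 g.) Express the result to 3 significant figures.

107000 dr

1 long ton = 573440 drams.
So 0.187 × 573440 ≈ 107000 dr.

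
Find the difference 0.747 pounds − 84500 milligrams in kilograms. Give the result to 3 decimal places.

0.254 kg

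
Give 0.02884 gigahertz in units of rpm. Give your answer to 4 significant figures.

1.730e+9 revolutions per minute

1 gigahertz = 6.00000e+10 rpm.
Then 0.02884 × 6.00000e+10 ≈ 1.730e+9 rpm.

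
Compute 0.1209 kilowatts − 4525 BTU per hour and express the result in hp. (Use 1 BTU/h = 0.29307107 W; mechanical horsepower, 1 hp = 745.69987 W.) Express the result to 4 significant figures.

-1.616 hp

0.1209 kW = 0.162130 hp and 4525 BTU/h = 1.77839 hp.
0.162130 − 1.77839 ≈ -1.616 hp.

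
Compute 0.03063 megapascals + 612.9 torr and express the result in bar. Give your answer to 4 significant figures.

0.03063 MPa = 0.306300 bar and 612.9 torr = 0.817133 bar.
0.306300 + 0.817133 ≈ 1.123 bar.

1.123 bar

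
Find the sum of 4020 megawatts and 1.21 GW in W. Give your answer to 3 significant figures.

4020 MW = 4.02000 × 10^9 W and 1.21 GW = 1.21000 × 10^9 W.
4.02000 × 10^9 + 1.21000 × 10^9 ≈ 5.23 × 10^9 W.

5.23 × 10^9 W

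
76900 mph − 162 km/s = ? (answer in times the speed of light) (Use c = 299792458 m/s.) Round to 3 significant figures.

-0.000426 c

76900 mph = 0.000114671 c and 162 km/s = 0.000540374 c.
0.000114671 − 0.000540374 ≈ -0.000426 c.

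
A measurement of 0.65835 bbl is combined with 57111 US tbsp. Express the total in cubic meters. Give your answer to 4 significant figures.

0.65835 bbl = 0.104669 m³ and 57111 US tbsp = 0.844487 m³.
0.104669 + 0.844487 ≈ 0.9492 m³.

0.9492 cubic meters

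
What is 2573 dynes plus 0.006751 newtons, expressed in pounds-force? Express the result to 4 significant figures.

0.007302 pounds-force

2573 dyn = 0.00578433 lbf and 0.006751 N = 0.00151769 lbf.
0.00578433 + 0.00151769 ≈ 0.007302 lbf.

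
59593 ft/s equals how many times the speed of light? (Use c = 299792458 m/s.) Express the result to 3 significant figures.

6.06e-5 c

1 ft/s = 1.01670e-9 c.
Then 59593 × 1.01670e-9 ≈ 6.06e-5 c.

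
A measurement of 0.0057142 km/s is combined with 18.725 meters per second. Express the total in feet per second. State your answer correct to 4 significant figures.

0.0057142 km/s = 18.7474 ft/s and 18.725 m/s = 61.4337 ft/s.
18.7474 + 61.4337 ≈ 80.18 ft/s.

80.18 feet per second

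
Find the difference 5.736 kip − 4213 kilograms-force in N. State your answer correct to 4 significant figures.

-15800 newtons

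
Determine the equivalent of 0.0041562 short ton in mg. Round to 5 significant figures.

3.7704 × 10^6 milligrams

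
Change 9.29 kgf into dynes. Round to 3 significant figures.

9.11 × 10^6 dynes

1 kgf = 980665 dyn.
Then 9.29 × 980665 ≈ 9.11 × 10^6 dyn.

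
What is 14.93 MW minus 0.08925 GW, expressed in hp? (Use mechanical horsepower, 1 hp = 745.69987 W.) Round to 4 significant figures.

-99660 hp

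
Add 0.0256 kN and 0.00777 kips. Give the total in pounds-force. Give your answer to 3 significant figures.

0.0256 kN = 5.75511 lbf and 0.00777 kip = 7.77000 lbf.
5.75511 + 7.77000 ≈ 13.5 lbf.

13.5 pounds-force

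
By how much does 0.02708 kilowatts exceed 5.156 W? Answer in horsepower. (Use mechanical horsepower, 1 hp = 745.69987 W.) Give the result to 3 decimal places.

0.02708 kW = 0.0363149 hp and 5.156 W = 0.00691431 hp.
0.0363149 − 0.00691431 ≈ 0.029 hp.

0.029 hp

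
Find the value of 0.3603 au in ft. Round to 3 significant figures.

1.77 × 10^11 ft

1 au = 4.90807 × 10^11 ft.
Then 0.3603 × 4.90807 × 10^11 ≈ 1.77 × 10^11 ft.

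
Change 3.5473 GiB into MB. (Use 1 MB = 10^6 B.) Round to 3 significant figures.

1 gibibyte = 1073.74 megabytes.
3.5473 × 1073.74 ≈ 3810 MB.

3810 MB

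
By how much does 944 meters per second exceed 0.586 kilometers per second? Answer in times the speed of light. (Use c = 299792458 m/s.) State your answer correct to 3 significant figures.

944 m/s = 3.14885 × 10^-6 c and 0.586 km/s = 1.95469 × 10^-6 c.
3.14885 × 10^-6 − 1.95469 × 10^-6 ≈ 1.19 × 10^-6 c.

1.19 × 10^-6 c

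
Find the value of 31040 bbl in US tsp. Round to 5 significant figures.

1 bbl = 32256.0 US tsp.
So 31040 × 32256.0 ≈ 1.0012 × 10^9 US tsp.

1.0012 × 10^9 US teaspoons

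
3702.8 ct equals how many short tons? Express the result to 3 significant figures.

1 ct = 2.20462 × 10^-7 short ton.
Thus 3702.8 × 2.20462 × 10^-7 ≈ 0.000816 short ton.

0.000816 short tons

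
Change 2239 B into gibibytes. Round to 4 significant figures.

2.085e-6 GiB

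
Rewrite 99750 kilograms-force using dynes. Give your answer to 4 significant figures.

1 kilogram-force = 980665 dynes.
So 99750 × 980665 ≈ 9.782 × 10^10 dyn.

9.782 × 10^10 dyn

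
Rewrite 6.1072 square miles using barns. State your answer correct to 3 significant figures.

1 mi² = 2.58999 × 10^34 barn.
Then 6.1072 × 2.58999 × 10^34 ≈ 1.58 × 10^35 barn.

1.58 × 10^35 barn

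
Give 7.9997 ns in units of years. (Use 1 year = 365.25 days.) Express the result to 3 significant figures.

1 nanosecond = 3.16881e-17 years.
Then 7.9997 × 3.16881e-17 ≈ 2.53e-16 yr.

2.53e-16 yr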